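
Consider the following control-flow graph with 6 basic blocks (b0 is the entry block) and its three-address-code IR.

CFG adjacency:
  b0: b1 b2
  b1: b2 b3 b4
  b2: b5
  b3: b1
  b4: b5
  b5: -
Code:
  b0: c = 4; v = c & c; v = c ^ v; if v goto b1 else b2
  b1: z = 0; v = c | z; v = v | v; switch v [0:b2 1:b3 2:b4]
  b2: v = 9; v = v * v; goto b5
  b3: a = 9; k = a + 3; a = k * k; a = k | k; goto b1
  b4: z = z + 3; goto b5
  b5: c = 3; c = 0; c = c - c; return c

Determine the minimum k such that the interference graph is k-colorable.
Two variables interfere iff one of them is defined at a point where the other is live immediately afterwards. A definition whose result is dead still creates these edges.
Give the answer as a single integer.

Answer: 3

Derivation:
Block summaries:
  b0: {c,v} / ∅
  b1: {v,z} / {c}
  b2: {v} / ∅
  b3: {a,k} / ∅
  b4: {z} / {z}
  b5: {c} / ∅

Live sets:
  b0: in=∅ out={c}
  b1: in={c} out={c,z}
  b2: in=∅ out=∅
  b3: in={c} out={c}
  b4: in={z} out=∅
  b5: in=∅ out=∅

Interference:
  a↔{c,k}
  c↔{a,k,v,z}
  k↔{a,c}
  v↔{c,z}
  z↔{c,v}

Registers:
  clique {a,c,k} ⇒ need ≥ 3
  3-colouring: R0={c}  R1={a,v}  R2={k,z}
  χ = 3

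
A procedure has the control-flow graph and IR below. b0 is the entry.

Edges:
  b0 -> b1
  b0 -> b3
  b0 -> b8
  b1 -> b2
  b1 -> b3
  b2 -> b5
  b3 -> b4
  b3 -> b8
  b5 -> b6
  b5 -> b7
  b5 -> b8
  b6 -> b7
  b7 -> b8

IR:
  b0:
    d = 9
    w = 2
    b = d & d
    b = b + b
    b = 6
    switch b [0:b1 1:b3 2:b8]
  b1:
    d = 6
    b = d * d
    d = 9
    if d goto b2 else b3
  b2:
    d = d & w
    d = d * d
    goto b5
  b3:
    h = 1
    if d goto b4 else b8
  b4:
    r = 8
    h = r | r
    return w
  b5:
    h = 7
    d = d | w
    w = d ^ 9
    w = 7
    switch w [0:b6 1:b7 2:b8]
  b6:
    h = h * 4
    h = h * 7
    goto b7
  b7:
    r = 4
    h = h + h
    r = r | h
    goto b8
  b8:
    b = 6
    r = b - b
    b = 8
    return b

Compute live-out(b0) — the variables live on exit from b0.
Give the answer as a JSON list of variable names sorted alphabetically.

Block summaries:
  b0: {b,d,w} / ∅
  b1: {b,d} / ∅
  b2: {d} / {d,w}
  b3: {h} / {d}
  b4: {h,r} / {w}
  b5: {d,h,w} / {d,w}
  b6: {h} / {h}
  b7: {h,r} / {h}
  b8: {b,r} / ∅

Live sets:
  b0 li=∅ lo={d,w}
  b1 li={w} lo={d,w}
  b2 li={d,w} lo={d,w}
  b3 li={d,w} lo={w}
  b4 li={w} lo=∅
  b5 li={d,w} lo={h}
  b6 li={h} lo={h}
  b7 li={h} lo=∅
  b8 li=∅ lo=∅

live-out(b0) = ["d", "w"]

Answer: ["d", "w"]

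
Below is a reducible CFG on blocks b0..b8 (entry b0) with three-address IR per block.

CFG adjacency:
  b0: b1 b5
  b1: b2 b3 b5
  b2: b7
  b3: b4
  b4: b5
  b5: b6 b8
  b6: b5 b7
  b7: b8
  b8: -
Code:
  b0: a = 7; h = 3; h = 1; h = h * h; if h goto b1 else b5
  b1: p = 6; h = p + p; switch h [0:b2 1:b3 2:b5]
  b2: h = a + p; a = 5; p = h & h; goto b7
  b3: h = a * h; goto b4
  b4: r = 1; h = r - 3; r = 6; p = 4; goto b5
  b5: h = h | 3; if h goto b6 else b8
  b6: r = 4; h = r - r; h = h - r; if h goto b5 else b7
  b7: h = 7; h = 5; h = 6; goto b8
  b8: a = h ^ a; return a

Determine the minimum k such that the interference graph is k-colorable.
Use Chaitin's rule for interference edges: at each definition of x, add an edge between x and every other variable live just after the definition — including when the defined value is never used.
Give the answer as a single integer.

Per-block:
  b0 def {a,h} use ∅
  b1 def {h,p} use ∅
  b2 def {a,h,p} use {a,p}
  b3 def {h} use {a,h}
  b4 def {h,p,r} use ∅
  b5 def {h} use {h}
  b6 def {h,r} use ∅
  b7 def {h} use ∅
  b8 def {a} use {a,h}

Liveness:
  b0 li=∅ lo={a,h}
  b1 li={a} lo={a,h,p}
  b2 li={a,p} lo={a}
  b3 li={a,h} lo={a}
  b4 li={a} lo={a,h}
  b5 li={a,h} lo={a,h}
  b6 li={a} lo={a,h}
  b7 li={a} lo={a,h}
  b8 li={a,h} lo=∅

Interfere edges:
  a — {h,p,r}
  h — {a,p,r}
  p — {a,h}
  r — {a,h}

Colouring:
  {a,h,p} pairwise interfere (3-clique) ⇒ χ ≥ 3
  assign a→r0 h→r1 p→r2 r→r2 — no edge inside a register ⇒ χ ≤ 3
  χ = 3

Answer: 3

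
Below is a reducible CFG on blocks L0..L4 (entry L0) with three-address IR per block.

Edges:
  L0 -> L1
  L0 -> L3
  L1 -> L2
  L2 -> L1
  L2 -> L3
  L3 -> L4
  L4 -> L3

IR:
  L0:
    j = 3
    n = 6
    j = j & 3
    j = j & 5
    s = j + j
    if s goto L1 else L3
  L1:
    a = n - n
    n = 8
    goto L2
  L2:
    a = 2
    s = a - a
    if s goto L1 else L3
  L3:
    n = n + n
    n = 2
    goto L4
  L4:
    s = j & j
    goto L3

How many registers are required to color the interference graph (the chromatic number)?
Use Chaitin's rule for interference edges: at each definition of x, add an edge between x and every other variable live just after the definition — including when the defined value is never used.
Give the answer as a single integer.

Block summaries:
  L0: {j,n,s} / ∅
  L1: {a,n} / {n}
  L2: {a,s} / ∅
  L3: {n} / {n}
  L4: {s} / {j}

Live sets:
  live L0: ∅→{j,n}
  live L1: {j,n}→{j,n}
  live L2: {j,n}→{j,n}
  live L3: {j,n}→{j,n}
  live L4: {j,n}→{j,n}

Interference:
  a: {j,n}
  j: {a,n,s}
  n: {a,j,s}
  s: {j,n}

Chromatic number:
  lower bound: {a,j,n} mutually conflict ⇒ χ ≥ 3
  assign a→R2 j→R0 n→R1 s→R2 — no edge inside a register ⇒ χ ≤ 3
  χ = 3

Answer: 3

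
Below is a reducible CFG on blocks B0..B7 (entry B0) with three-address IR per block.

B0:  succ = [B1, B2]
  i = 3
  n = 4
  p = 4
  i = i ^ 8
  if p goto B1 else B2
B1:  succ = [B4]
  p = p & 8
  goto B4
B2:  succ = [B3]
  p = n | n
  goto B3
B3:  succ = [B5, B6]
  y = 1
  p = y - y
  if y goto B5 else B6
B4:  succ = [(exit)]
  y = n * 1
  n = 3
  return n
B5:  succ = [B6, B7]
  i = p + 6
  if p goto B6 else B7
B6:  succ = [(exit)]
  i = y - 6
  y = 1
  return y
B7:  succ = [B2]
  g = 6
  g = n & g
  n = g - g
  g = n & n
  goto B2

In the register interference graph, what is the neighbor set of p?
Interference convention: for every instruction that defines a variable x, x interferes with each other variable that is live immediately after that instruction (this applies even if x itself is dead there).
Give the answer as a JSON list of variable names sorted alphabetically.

Block summaries:
  B0: {i,n,p} / ∅
  B1: {p} / {p}
  B2: {p} / {n}
  B3: {p,y} / ∅
  B4: {n,y} / {n}
  B5: {i} / {p}
  B6: {i,y} / {y}
  B7: {g,n} / {n}

Backward fixpoint:
  B0 li=∅ lo={n,p}
  B1 li={n,p} lo={n}
  B2 li={n} lo={n}
  B3 li={n} lo={n,p,y}
  B4 li={n} lo=∅
  B5 li={n,p,y} lo={n,y}
  B6 li={y} lo=∅
  B7 li={n} lo={n}

Interfere edges:
  g: {n}
  i: {n,p,y}
  n: {g,i,p,y}
  p: {i,n,y}
  y: {i,n,p}

N(p) = ["i", "n", "y"]

Answer: ["i", "n", "y"]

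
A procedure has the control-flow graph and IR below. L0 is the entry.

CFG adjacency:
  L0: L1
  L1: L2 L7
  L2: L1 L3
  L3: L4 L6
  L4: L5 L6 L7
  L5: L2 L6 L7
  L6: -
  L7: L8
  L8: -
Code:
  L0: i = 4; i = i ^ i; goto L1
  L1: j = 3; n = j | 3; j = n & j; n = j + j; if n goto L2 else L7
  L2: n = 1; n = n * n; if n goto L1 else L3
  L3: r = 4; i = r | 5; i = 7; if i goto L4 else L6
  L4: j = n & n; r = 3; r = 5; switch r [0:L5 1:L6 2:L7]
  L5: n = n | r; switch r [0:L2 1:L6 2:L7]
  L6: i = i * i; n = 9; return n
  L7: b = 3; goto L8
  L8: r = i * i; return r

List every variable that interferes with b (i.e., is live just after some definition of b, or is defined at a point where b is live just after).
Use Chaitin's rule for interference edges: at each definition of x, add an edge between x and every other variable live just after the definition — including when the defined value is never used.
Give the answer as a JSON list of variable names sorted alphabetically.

Block summaries:
  L0: {i} / ∅
  L1: {j,n} / ∅
  L2: {n} / ∅
  L3: {i,r} / ∅
  L4: {j,r} / {n}
  L5: {n} / {n,r}
  L6: {i,n} / {i}
  L7: {b} / ∅
  L8: {r} / {i}

Backward fixpoint:
  L0 li=∅ lo={i}
  L1 li={i} lo={i}
  L2 li={i} lo={i,n}
  L3 li={n} lo={i,n}
  L4 li={i,n} lo={i,n,r}
  L5 li={i,n,r} lo={i}
  L6 li={i} lo=∅
  L7 li={i} lo={i}
  L8 li={i} lo=∅

Interfere edges:
  b: {i}
  i: {b,j,n,r}
  j: {i,n}
  n: {i,j,r}
  r: {i,n}

N(b) = ["i"]

Answer: ["i"]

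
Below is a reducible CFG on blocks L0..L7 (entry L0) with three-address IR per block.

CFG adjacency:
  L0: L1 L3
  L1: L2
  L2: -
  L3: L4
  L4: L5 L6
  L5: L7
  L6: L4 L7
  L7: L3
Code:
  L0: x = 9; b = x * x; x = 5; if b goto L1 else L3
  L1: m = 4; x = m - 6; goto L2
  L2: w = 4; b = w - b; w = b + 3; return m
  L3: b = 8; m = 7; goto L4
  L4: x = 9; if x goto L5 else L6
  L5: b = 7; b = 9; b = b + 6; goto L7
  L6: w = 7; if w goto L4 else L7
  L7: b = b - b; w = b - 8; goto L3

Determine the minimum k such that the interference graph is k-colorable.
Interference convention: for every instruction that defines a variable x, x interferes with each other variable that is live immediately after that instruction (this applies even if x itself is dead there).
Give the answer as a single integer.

def/use:
  L0: def={b,x} ue=∅
  L1: def={m,x} ue=∅
  L2: def={b,w} ue={b,m}
  L3: def={b,m} ue=∅
  L4: def={x} ue=∅
  L5: def={b} ue=∅
  L6: def={w} ue=∅
  L7: def={b,w} ue={b}

Live sets:
  live L0: ∅→{b}
  live L1: {b}→{b,m}
  live L2: {b,m}→∅
  live L3: ∅→{b}
  live L4: {b}→{b}
  live L5: ∅→{b}
  live L6: {b}→{b}
  live L7: {b}→∅

Conflict graph:
  b: {m,w,x}
  m: {b,w,x}
  w: {b,m}
  x: {b,m}

Colouring:
  {b,m,w} pairwise interfere (3-clique) ⇒ χ ≥ 3
  assign b→c0 m→c1 w→c2 x→c2 — no edge inside a register ⇒ χ ≤ 3
  χ = 3

Answer: 3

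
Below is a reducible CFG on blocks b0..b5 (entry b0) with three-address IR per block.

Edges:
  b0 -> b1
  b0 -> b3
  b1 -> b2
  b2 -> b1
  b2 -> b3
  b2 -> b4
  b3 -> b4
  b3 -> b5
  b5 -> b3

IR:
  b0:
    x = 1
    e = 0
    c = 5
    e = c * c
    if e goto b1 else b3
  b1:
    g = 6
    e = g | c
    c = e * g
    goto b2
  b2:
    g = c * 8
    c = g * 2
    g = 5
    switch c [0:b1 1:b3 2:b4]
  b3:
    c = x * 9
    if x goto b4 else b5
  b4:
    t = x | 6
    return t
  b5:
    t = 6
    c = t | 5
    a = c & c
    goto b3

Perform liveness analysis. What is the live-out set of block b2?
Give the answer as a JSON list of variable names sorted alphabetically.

Answer: ["c", "x"]

Derivation:
Per-block:
  b0: def={c,e,x} ue=∅
  b1: def={c,e,g} ue={c}
  b2: def={c,g} ue={c}
  b3: def={c} ue={x}
  b4: def={t} ue={x}
  b5: def={a,c,t} ue=∅

Live sets:
  b0: in=∅ out={c,x}
  b1: in={c,x} out={c,x}
  b2: in={c,x} out={c,x}
  b3: in={x} out={x}
  b4: in={x} out=∅
  b5: in={x} out={x}

live-out(b2) = ["c", "x"]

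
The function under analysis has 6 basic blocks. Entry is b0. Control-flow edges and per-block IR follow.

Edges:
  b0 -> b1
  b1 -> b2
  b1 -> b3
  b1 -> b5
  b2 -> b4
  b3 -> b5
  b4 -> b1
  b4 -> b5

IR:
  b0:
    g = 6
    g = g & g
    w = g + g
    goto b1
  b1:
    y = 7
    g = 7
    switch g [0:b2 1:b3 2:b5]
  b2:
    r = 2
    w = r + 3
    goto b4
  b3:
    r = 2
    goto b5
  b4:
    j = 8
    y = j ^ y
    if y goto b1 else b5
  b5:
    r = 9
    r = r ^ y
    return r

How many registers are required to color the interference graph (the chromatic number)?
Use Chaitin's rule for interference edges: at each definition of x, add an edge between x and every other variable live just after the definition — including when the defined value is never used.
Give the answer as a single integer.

Answer: 2

Analysis:
def/use:
  b0: {g,w} / ∅
  b1: {g,y} / ∅
  b2: {r,w} / ∅
  b3: {r} / ∅
  b4: {j,y} / {y}
  b5: {r} / {y}

Backward fixpoint:
  b0: in=∅ out=∅
  b1: in=∅ out={y}
  b2: in={y} out={y}
  b3: in={y} out={y}
  b4: in={y} out={y}
  b5: in={y} out=∅

Conflict graph:
  g↔{y}
  j↔{y}
  r↔{y}
  w↔{y}
  y↔{g,j,r,w}

Colouring:
  clique {g,y} ⇒ need ≥ 2
  assign g→R1 j→R1 r→R1 w→R1 y→R0 — no edge inside a register ⇒ χ ≤ 2
  χ = 2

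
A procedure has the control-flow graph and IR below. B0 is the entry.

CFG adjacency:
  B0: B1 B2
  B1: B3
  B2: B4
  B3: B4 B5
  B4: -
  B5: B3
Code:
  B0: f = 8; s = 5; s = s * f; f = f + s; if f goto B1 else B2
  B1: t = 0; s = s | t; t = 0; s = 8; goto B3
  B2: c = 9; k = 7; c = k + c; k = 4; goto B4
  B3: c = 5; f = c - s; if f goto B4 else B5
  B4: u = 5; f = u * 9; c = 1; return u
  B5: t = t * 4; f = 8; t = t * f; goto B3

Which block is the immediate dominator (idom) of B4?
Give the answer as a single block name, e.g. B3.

idom tree: B1←B0 B2←B0 B3←B1 B4←B0 B5←B3
Dom∩ at merges:
  B3: preds {B1,B5}: {B0,B1} ∩ {B0,B1,B3,B5} = {B0,B1}; idom=B1
  B4: preds {B2,B3}: {B0,B2} ∩ {B0,B1,B3} = {B0}; idom=B0

idom(B4) = B0

Answer: B0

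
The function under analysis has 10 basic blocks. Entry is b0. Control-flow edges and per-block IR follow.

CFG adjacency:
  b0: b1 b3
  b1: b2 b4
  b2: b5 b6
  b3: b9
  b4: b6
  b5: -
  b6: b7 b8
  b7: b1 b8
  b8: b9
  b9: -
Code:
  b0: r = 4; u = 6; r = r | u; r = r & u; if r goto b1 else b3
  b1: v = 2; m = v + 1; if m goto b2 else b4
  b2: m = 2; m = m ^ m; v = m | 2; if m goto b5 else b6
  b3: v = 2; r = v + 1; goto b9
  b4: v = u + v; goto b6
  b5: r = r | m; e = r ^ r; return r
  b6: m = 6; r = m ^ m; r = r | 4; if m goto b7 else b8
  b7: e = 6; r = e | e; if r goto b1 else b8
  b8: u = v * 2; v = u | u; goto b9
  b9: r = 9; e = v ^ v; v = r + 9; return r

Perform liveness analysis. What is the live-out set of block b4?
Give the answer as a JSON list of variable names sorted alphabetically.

Block summaries:
  b0 def {r,u} use ∅
  b1 def {m,v} use ∅
  b2 def {m,v} use ∅
  b3 def {r,v} use ∅
  b4 def {v} use {u,v}
  b5 def {e,r} use {m,r}
  b6 def {m,r} use ∅
  b7 def {e,r} use ∅
  b8 def {u,v} use {v}
  b9 def {e,r,v} use {v}

Backward fixpoint:
  live b0: ∅→{r,u}
  live b1: {r,u}→{r,u,v}
  live b2: {r,u}→{m,r,u,v}
  live b3: ∅→{v}
  live b4: {u,v}→{u,v}
  live b5: {m,r}→∅
  live b6: {u,v}→{u,v}
  live b7: {u,v}→{r,u,v}
  live b8: {v}→{v}
  live b9: {v}→∅

live-out(b4) = ["u", "v"]

Answer: ["u", "v"]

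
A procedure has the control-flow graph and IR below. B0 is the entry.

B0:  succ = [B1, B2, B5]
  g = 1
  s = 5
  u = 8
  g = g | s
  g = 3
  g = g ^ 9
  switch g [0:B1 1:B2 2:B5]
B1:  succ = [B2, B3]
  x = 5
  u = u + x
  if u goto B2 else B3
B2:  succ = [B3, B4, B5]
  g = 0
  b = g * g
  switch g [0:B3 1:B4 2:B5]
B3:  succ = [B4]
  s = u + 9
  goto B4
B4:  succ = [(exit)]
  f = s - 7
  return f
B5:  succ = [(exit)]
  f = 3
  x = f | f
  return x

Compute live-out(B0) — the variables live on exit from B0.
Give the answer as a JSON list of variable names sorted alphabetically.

Answer: ["s", "u"]

Working:
Block summaries:
  B0: {g,s,u} / ∅
  B1: {u,x} / {u}
  B2: {b,g} / ∅
  B3: {s} / {u}
  B4: {f} / {s}
  B5: {f,x} / ∅

Live sets:
  live B0: ∅→{s,u}
  live B1: {s,u}→{s,u}
  live B2: {s,u}→{s,u}
  live B3: {u}→{s}
  live B4: {s}→∅
  live B5: ∅→∅

live-out(B0) = ["s", "u"]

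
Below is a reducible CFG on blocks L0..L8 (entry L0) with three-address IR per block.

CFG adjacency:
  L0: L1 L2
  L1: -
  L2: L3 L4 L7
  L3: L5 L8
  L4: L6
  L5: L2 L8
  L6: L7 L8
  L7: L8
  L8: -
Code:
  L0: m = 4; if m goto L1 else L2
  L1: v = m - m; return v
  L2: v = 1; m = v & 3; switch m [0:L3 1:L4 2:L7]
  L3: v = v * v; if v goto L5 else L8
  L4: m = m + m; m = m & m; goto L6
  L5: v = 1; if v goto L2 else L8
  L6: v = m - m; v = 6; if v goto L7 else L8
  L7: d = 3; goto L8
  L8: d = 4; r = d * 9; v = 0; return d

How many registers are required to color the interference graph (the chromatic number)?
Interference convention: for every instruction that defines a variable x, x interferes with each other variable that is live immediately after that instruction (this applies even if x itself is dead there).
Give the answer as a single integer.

Answer: 2

Derivation:
Per-block:
  L0 def {m} use ∅
  L1 def {v} use {m}
  L2 def {m,v} use ∅
  L3 def {v} use {v}
  L4 def {m} use {m}
  L5 def {v} use ∅
  L6 def {v} use {m}
  L7 def {d} use ∅
  L8 def {d,r,v} use ∅

Live sets:
  L0 li=∅ lo={m}
  L1 li={m} lo=∅
  L2 li=∅ lo={m,v}
  L3 li={v} lo=∅
  L4 li={m} lo={m}
  L5 li=∅ lo=∅
  L6 li={m} lo=∅
  L7 li=∅ lo=∅
  L8 li=∅ lo=∅

Interfere edges:
  d: {r,v}
  m: {v}
  r: {d}
  v: {d,m}

Chromatic number:
  {d,r} pairwise interfere (2-clique) ⇒ χ ≥ 2
  assign d→c0 m→c0 r→c1 v→c1 — no edge inside a register ⇒ χ ≤ 2
  χ = 2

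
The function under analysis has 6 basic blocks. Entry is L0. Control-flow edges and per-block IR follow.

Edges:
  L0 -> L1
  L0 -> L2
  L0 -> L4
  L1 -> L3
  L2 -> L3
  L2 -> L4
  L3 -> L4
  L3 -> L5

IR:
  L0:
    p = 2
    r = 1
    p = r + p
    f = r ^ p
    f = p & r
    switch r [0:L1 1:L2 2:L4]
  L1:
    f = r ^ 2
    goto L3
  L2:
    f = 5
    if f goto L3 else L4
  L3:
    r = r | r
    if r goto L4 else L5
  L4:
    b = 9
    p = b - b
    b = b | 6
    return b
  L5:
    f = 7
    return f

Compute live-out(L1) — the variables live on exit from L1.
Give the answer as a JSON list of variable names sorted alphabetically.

Block summaries:
  L0: def={f,p,r} ue=∅
  L1: def={f} ue={r}
  L2: def={f} ue=∅
  L3: def={r} ue={r}
  L4: def={b,p} ue=∅
  L5: def={f} ue=∅

Backward fixpoint:
  L0: in=∅ out={r}
  L1: in={r} out={r}
  L2: in={r} out={r}
  L3: in={r} out=∅
  L4: in=∅ out=∅
  L5: in=∅ out=∅

live-out(L1) = ["r"]

Answer: ["r"]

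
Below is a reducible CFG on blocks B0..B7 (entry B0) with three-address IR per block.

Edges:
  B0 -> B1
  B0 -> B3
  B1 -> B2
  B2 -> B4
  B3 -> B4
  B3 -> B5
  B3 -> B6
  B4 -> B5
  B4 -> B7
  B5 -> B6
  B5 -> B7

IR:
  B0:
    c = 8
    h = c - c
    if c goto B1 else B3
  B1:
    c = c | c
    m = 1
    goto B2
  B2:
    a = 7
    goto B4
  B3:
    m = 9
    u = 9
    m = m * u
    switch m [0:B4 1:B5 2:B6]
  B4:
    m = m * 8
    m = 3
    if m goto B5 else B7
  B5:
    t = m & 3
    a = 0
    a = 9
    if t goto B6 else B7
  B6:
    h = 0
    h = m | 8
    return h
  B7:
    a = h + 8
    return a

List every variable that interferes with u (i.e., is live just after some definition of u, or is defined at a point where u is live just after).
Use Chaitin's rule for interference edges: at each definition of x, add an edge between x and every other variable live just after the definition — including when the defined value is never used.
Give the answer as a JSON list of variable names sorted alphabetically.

Block summaries:
  B0 def {c,h} use ∅
  B1 def {c,m} use {c}
  B2 def {a} use ∅
  B3 def {m,u} use ∅
  B4 def {m} use {m}
  B5 def {a,t} use {m}
  B6 def {h} use {m}
  B7 def {a} use {h}

Backward fixpoint:
  B0 li=∅ lo={c,h}
  B1 li={c,h} lo={h,m}
  B2 li={h,m} lo={h,m}
  B3 li={h} lo={h,m}
  B4 li={h,m} lo={h,m}
  B5 li={h,m} lo={h,m}
  B6 li={m} lo=∅
  B7 li={h} lo=∅

Interference:
  a — {h,m,t}
  c — {h}
  h — {a,c,m,t,u}
  m — {a,h,t,u}
  t — {a,h,m}
  u — {h,m}

N(u) = ["h", "m"]

Answer: ["h", "m"]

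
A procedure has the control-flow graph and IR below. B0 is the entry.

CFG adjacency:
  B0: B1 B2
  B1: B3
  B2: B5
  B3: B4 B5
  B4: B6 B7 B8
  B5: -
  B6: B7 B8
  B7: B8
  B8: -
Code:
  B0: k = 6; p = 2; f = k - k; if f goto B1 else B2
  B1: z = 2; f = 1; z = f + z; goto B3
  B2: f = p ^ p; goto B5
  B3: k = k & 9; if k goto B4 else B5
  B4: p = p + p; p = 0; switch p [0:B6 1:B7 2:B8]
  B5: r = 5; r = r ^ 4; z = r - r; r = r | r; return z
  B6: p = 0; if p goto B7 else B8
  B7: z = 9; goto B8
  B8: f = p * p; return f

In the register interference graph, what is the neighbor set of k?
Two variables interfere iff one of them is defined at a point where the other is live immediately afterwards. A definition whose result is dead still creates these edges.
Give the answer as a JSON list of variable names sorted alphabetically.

Per-block:
  B0: {f,k,p} / ∅
  B1: {f,z} / ∅
  B2: {f} / {p}
  B3: {k} / {k}
  B4: {p} / {p}
  B5: {r,z} / ∅
  B6: {p} / ∅
  B7: {z} / ∅
  B8: {f} / {p}

Liveness:
  live B0: ∅→{k,p}
  live B1: {k,p}→{k,p}
  live B2: {p}→∅
  live B3: {k,p}→{p}
  live B4: {p}→{p}
  live B5: ∅→∅
  live B6: ∅→{p}
  live B7: {p}→{p}
  live B8: {p}→∅

Conflict graph:
  f — {k,p,z}
  k — {f,p,z}
  p — {f,k,z}
  r — {z}
  z — {f,k,p,r}

N(k) = ["f", "p", "z"]

Answer: ["f", "p", "z"]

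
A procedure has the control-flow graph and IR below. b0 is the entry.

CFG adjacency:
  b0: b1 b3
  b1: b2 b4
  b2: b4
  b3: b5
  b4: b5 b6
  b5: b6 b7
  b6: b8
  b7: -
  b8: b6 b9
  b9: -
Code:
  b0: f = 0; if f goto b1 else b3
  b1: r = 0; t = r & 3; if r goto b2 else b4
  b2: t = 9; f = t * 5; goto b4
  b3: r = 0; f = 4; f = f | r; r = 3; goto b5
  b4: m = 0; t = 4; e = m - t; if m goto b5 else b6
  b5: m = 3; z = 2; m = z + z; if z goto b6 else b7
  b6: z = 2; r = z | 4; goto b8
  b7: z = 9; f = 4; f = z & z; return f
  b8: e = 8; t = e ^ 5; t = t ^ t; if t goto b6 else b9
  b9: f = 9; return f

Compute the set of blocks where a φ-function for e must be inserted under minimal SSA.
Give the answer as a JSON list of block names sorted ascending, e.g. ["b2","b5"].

Answer: ["b5", "b6"]

Derivation:
idom tree: b1←b0 b2←b1 b3←b0 b4←b1 b5←b0 b6←b0 b7←b5 b8←b6 b9←b8
Join-block Dom:
  b4: preds {b1,b2}: {b0,b1} ∩ {b0,b1,b2} = {b0,b1}; idom=b1
  b5: preds {b3,b4}: {b0,b3} ∩ {b0,b1,b4} = {b0}; idom=b0
  b6: preds {b4,b5,b8}: {b0,b1,b4} ∩ {b0,b5} ∩ {b0,b6,b8} = {b0}; idom=b0

DF derivation:
  join b4 pred b1: · stop@b1
  join b4 pred b2: b2 stop@b1
  join b5 pred b3: b3 stop@b0
  join b5 pred b4: b4→b1 stop@b0
  join b6 pred b4: b4→b1 stop@b0
  join b6 pred b5: b5 stop@b0
  join b6 pred b8: b8→b6 stop@b0
  DF(b0)=∅
  DF(b1)={b5,b6}
  DF(b2)={b4}
  DF(b3)={b5}
  DF(b4)={b5,b6}
  DF(b5)={b6}
  DF(b6)={b6}
  DF(b7)=∅
  DF(b8)={b6}
  DF(b9)=∅

φ for e: defs {b4,b8}
  DF⁺ = {b5,b6}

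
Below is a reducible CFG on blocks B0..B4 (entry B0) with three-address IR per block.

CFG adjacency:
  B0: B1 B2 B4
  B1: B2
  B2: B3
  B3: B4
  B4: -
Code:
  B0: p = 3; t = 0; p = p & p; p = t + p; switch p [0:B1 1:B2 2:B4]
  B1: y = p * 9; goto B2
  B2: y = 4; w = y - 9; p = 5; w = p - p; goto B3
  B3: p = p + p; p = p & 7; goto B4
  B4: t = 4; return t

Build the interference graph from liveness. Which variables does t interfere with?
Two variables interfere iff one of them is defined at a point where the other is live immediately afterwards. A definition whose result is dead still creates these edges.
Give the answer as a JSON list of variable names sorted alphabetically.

Answer: ["p"]

Working:
def/use:
  B0: {p,t} / ∅
  B1: {y} / {p}
  B2: {p,w,y} / ∅
  B3: {p} / {p}
  B4: {t} / ∅

Live sets:
  live B0: ∅→{p}
  live B1: {p}→∅
  live B2: ∅→{p}
  live B3: {p}→∅
  live B4: ∅→∅

Conflict graph:
  p↔{t,w}
  t↔{p}
  w↔{p}
  y↔∅

N(t) = ["p"]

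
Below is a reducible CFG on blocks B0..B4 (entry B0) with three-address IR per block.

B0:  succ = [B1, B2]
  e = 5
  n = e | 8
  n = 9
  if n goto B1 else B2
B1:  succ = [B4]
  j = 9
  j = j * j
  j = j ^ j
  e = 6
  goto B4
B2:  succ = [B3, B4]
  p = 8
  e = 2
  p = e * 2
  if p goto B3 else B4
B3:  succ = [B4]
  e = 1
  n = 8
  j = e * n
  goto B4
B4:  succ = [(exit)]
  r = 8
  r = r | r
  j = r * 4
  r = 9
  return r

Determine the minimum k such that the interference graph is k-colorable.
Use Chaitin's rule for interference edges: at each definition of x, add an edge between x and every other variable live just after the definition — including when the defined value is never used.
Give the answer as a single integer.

def/use:
  B0: {e,n} / ∅
  B1: {e,j} / ∅
  B2: {e,p} / ∅
  B3: {e,j,n} / ∅
  B4: {j,r} / ∅

Backward fixpoint:
  live B0: ∅→∅
  live B1: ∅→∅
  live B2: ∅→∅
  live B3: ∅→∅
  live B4: ∅→∅

Conflict graph:
  e: {n}
  j: ∅
  n: {e}
  p: ∅
  r: ∅

Registers:
  {e,n} pairwise interfere (2-clique) ⇒ χ ≥ 2
  2-colouring: c0={e,j,p,r}  c1={n}
  χ = 2

Answer: 2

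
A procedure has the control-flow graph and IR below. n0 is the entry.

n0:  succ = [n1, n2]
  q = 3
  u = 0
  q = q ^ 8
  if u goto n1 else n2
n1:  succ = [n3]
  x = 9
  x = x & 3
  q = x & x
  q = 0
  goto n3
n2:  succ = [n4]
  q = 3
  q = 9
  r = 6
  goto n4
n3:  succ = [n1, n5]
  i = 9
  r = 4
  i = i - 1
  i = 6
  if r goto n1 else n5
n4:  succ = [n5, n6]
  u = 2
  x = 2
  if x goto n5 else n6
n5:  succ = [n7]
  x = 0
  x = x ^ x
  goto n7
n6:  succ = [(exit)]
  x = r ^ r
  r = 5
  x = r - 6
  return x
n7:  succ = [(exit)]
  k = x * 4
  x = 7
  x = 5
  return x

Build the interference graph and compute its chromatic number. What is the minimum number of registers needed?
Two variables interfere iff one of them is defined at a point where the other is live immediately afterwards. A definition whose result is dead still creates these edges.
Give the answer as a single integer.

Block summaries:
  n0: def={q,u} ue=∅
  n1: def={q,x} ue=∅
  n2: def={q,r} ue=∅
  n3: def={i,r} ue=∅
  n4: def={u,x} ue=∅
  n5: def={x} ue=∅
  n6: def={r,x} ue={r}
  n7: def={k,x} ue={x}

Liveness:
  n0 li=∅ lo=∅
  n1 li=∅ lo=∅
  n2 li=∅ lo={r}
  n3 li=∅ lo=∅
  n4 li={r} lo={r}
  n5 li=∅ lo={x}
  n6 li={r} lo=∅
  n7 li={x} lo=∅

Interfere edges:
  i — {r}
  k — ∅
  q — {u}
  r — {i,u,x}
  u — {q,r}
  x — {r}

Chromatic number:
  lower bound: {i,r} mutually conflict ⇒ χ ≥ 2
  2-colouring: c0={k,q,r}  c1={i,u,x}
  χ = 2

Answer: 2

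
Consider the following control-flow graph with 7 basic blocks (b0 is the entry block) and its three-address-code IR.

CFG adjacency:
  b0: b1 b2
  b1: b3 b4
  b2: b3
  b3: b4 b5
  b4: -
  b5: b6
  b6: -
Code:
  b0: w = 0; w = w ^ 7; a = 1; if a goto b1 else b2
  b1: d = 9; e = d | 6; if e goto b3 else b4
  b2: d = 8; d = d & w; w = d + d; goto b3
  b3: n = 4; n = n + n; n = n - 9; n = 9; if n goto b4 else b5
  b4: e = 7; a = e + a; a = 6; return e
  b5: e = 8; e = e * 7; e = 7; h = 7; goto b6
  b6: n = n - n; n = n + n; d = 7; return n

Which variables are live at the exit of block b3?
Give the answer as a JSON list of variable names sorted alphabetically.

Per-block:
  b0: {a,w} / ∅
  b1: {d,e} / ∅
  b2: {d,w} / {w}
  b3: {n} / ∅
  b4: {a,e} / {a}
  b5: {e,h} / ∅
  b6: {d,n} / {n}

Backward fixpoint:
  b0 li=∅ lo={a,w}
  b1 li={a} lo={a}
  b2 li={a,w} lo={a}
  b3 li={a} lo={a,n}
  b4 li={a} lo=∅
  b5 li={n} lo={n}
  b6 li={n} lo=∅

live-out(b3) = ["a", "n"]

Answer: ["a", "n"]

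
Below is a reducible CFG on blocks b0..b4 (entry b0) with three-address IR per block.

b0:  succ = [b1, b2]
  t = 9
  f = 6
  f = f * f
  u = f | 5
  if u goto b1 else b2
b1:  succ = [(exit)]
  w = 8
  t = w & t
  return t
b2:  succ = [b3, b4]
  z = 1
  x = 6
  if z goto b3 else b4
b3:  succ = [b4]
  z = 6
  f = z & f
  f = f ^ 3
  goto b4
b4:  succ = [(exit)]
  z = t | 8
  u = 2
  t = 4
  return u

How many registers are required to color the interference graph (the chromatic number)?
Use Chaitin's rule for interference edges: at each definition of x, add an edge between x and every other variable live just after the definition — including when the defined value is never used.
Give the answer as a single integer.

def/use:
  b0: def={f,t,u} ue=∅
  b1: def={t,w} ue={t}
  b2: def={x,z} ue=∅
  b3: def={f,z} ue={f}
  b4: def={t,u,z} ue={t}

Live sets:
  b0 li=∅ lo={f,t}
  b1 li={t} lo=∅
  b2 li={f,t} lo={f,t}
  b3 li={f,t} lo={t}
  b4 li={t} lo=∅

Interference:
  f — {t,u,x,z}
  t — {f,u,w,x,z}
  u — {f,t}
  w — {t}
  x — {f,t,z}
  z — {f,t,x}

Colouring:
  lower bound: {f,t,x,z} mutually conflict ⇒ χ ≥ 4
  assign f→r1 t→r0 u→r2 w→r1 x→r2 z→r3 — no edge inside a register ⇒ χ ≤ 4
  χ = 4

Answer: 4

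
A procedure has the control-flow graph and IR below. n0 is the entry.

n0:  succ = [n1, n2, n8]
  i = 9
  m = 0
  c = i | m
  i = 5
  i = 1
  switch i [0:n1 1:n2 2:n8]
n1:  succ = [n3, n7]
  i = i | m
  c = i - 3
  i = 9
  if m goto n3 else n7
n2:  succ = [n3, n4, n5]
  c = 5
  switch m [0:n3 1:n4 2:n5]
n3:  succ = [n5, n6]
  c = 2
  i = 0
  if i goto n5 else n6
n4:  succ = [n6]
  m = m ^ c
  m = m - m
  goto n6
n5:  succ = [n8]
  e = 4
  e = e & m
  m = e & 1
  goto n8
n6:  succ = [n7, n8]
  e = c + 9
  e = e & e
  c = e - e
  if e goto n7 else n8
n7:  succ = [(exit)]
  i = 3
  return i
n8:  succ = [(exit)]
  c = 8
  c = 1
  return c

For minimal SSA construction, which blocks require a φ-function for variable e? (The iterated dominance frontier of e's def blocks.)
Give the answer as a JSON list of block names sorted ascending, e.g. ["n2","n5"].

idom tree: n1←n0 n2←n0 n3←n0 n4←n2 n5←n0 n6←n0 n7←n0 n8←n0
Dom at joins:
  n3: preds {n1,n2}: {n0,n1} ∩ {n0,n2} = {n0}; idom=n0
  n5: preds {n2,n3}: {n0,n2} ∩ {n0,n3} = {n0}; idom=n0
  n6: preds {n3,n4}: {n0,n3} ∩ {n0,n2,n4} = {n0}; idom=n0
  n7: preds {n1,n6}: {n0,n1} ∩ {n0,n6} = {n0}; idom=n0
  n8: preds {n0,n5,n6}: {n0} ∩ {n0,n5} ∩ {n0,n6} = {n0}; idom=n0

Frontier:
  join n3 pred n1: n1 stop@n0
  join n3 pred n2: n2 stop@n0
  join n5 pred n2: n2 stop@n0
  join n5 pred n3: n3 stop@n0
  join n6 pred n3: n3 stop@n0
  join n6 pred n4: n4→n2 stop@n0
  join n7 pred n1: n1 stop@n0
  join n7 pred n6: n6 stop@n0
  join n8 pred n0: · stop@n0
  join n8 pred n5: n5 stop@n0
  join n8 pred n6: n6 stop@n0
  n0: DF=∅
  n1: DF={n3,n7}
  n2: DF={n3,n5,n6}
  n3: DF={n5,n6}
  n4: DF={n6}
  n5: DF={n8}
  n6: DF={n7,n8}
  n7: DF=∅
  n8: DF=∅

φ for e: defs {n5,n6}
  DF⁺ = {n7,n8}

Answer: ["n7", "n8"]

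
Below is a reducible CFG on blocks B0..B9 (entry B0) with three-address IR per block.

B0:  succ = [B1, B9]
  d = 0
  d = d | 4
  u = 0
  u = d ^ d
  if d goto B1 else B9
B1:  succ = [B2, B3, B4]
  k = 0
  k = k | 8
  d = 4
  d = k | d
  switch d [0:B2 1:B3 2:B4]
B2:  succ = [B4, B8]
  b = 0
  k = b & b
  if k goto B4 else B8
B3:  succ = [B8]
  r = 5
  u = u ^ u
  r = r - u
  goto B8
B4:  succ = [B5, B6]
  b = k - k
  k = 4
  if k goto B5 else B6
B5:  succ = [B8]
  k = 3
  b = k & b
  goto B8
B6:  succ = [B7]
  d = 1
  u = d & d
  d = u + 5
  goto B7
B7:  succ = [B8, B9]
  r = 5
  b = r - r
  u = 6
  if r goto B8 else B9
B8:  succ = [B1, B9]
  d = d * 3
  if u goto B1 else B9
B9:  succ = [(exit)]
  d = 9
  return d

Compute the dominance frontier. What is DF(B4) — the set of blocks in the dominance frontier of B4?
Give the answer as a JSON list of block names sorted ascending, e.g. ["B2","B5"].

idom tree: B1←B0 B2←B1 B3←B1 B4←B1 B5←B4 B6←B4 B7←B6 B8←B1 B9←B0
Dom∩ at merges:
  B1: preds {B0,B8}: {B0} ∩ {B0,B1,B8} = {B0}; idom=B0
  B4: preds {B1,B2}: {B0,B1} ∩ {B0,B1,B2} = {B0,B1}; idom=B1
  B8: preds {B2,B3,B5,B7}: {B0,B1,B2} ∩ {B0,B1,B3} ∩ {B0,B1,B4,B5} ∩ {B0,B1,B4,B6,B7} = {B0,B1}; idom=B1
  B9: preds {B0,B7,B8}: {B0} ∩ {B0,B1,B4,B6,B7} ∩ {B0,B1,B8} = {B0}; idom=B0

DF derivation:
  B1←B0: walk · to B0
  B1←B8: walk B8→B1 to B0
  B4←B1: walk · to B1
  B4←B2: walk B2 to B1
  B8←B2: walk B2 to B1
  B8←B3: walk B3 to B1
  B8←B5: walk B5→B4 to B1
  B8←B7: walk B7→B6→B4 to B1
  B9←B0: walk · to B0
  B9←B7: walk B7→B6→B4→B1 to B0
  B9←B8: walk B8→B1 to B0
  B0: DF=∅
  B1: DF={B1,B9}
  B2: DF={B4,B8}
  B3: DF={B8}
  B4: DF={B8,B9}
  B5: DF={B8}
  B6: DF={B8,B9}
  B7: DF={B8,B9}
  B8: DF={B1,B9}
  B9: DF=∅

DF(B4) = ["B8", "B9"]

Answer: ["B8", "B9"]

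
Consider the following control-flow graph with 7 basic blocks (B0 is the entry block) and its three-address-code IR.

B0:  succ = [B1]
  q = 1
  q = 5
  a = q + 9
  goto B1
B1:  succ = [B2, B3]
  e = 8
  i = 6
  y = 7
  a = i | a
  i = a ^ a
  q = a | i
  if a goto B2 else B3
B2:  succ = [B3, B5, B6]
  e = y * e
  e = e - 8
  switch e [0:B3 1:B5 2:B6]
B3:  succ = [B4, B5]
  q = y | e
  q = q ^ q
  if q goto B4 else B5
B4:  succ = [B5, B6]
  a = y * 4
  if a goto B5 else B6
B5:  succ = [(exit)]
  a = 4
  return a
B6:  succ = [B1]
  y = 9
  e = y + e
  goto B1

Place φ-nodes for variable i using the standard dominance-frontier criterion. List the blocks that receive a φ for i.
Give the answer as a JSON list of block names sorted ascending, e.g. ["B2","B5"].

Answer: ["B1"]

Working:
idom tree: B1←B0 B2←B1 B3←B1 B4←B3 B5←B1 B6←B1
Join-block Dom:
  B1: preds {B0,B6}: {B0} ∩ {B0,B1,B6} = {B0}; idom=B0
  B3: preds {B1,B2}: {B0,B1} ∩ {B0,B1,B2} = {B0,B1}; idom=B1
  B5: preds {B2,B3,B4}: {B0,B1,B2} ∩ {B0,B1,B3} ∩ {B0,B1,B3,B4} = {B0,B1}; idom=B1
  B6: preds {B2,B4}: {B0,B1,B2} ∩ {B0,B1,B3,B4} = {B0,B1}; idom=B1

Frontier:
  join B1 pred B0: · stop@B0
  join B1 pred B6: B6→B1 stop@B0
  join B3 pred B1: · stop@B1
  join B3 pred B2: B2 stop@B1
  join B5 pred B2: B2 stop@B1
  join B5 pred B3: B3 stop@B1
  join B5 pred B4: B4→B3 stop@B1
  join B6 pred B2: B2 stop@B1
  join B6 pred B4: B4→B3 stop@B1
  B0: DF=∅
  B1: DF={B1}
  B2: DF={B3,B5,B6}
  B3: DF={B5,B6}
  B4: DF={B5,B6}
  B5: DF=∅
  B6: DF={B1}

φ for i: defs {B1}
  DF⁺ = {B1}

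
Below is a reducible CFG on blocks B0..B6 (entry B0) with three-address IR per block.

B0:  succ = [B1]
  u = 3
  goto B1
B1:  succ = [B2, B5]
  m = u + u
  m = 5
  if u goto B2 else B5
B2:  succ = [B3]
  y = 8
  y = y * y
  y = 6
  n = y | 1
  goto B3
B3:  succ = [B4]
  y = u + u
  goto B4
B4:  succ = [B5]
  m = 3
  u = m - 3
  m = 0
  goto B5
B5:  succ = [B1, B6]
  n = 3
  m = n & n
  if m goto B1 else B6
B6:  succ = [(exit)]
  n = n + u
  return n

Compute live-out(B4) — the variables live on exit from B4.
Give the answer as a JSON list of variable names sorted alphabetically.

Per-block:
  B0 def {u} use ∅
  B1 def {m} use {u}
  B2 def {n,y} use ∅
  B3 def {y} use {u}
  B4 def {m,u} use ∅
  B5 def {m,n} use ∅
  B6 def {n} use {n,u}

Liveness:
  B0: in=∅ out={u}
  B1: in={u} out={u}
  B2: in={u} out={u}
  B3: in={u} out=∅
  B4: in=∅ out={u}
  B5: in={u} out={n,u}
  B6: in={n,u} out=∅

live-out(B4) = ["u"]

Answer: ["u"]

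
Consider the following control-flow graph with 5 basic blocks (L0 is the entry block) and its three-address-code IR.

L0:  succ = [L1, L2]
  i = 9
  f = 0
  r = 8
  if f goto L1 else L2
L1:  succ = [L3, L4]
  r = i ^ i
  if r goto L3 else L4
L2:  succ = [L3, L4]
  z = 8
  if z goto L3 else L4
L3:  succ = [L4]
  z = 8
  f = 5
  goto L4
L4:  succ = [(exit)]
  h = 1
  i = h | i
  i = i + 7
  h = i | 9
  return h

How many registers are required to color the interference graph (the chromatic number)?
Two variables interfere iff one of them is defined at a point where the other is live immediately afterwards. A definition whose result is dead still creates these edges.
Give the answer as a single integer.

Block summaries:
  L0: def={f,i,r} ue=∅
  L1: def={r} ue={i}
  L2: def={z} ue=∅
  L3: def={f,z} ue=∅
  L4: def={h,i} ue={i}

Backward fixpoint:
  L0: in=∅ out={i}
  L1: in={i} out={i}
  L2: in={i} out={i}
  L3: in={i} out={i}
  L4: in={i} out=∅

Conflict graph:
  f↔{i,r}
  h↔{i}
  i↔{f,h,r,z}
  r↔{f,i}
  z↔{i}

Chromatic number:
  clique {f,i,r} ⇒ need ≥ 3
  assign f→r1 h→r1 i→r0 r→r2 z→r1 — no edge inside a register ⇒ χ ≤ 3
  χ = 3

Answer: 3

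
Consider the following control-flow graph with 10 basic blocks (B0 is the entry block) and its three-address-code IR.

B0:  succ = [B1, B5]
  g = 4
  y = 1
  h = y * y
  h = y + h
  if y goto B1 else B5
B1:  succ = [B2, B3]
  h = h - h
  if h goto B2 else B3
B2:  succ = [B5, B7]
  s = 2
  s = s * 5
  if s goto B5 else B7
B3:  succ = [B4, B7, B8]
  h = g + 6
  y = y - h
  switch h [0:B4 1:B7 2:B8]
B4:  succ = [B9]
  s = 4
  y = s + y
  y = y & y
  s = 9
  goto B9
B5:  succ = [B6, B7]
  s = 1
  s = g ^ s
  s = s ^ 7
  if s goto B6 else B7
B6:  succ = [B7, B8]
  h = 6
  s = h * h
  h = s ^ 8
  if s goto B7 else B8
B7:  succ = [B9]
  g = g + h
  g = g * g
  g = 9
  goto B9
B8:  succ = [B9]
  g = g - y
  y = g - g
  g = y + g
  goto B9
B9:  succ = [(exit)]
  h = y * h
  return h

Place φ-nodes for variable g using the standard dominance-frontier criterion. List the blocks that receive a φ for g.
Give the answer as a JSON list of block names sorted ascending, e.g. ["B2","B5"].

idom tree: B1←B0 B2←B1 B3←B1 B4←B3 B5←B0 B6←B5 B7←B0 B8←B0 B9←B0
Join-block Dom:
  B5: preds {B0,B2}: {B0} ∩ {B0,B1,B2} = {B0}; idom=B0
  B7: preds {B2,B3,B5,B6}: {B0,B1,B2} ∩ {B0,B1,B3} ∩ {B0,B5} ∩ {B0,B5,B6} = {B0}; idom=B0
  B8: preds {B3,B6}: {B0,B1,B3} ∩ {B0,B5,B6} = {B0}; idom=B0
  B9: preds {B4,B7,B8}: {B0,B1,B3,B4} ∩ {B0,B7} ∩ {B0,B8} = {B0}; idom=B0

DF walk-up:
  join B5 pred B0: · stop@B0
  join B5 pred B2: B2→B1 stop@B0
  join B7 pred B2: B2→B1 stop@B0
  join B7 pred B3: B3→B1 stop@B0
  join B7 pred B5: B5 stop@B0
  join B7 pred B6: B6→B5 stop@B0
  join B8 pred B3: B3→B1 stop@B0
  join B8 pred B6: B6→B5 stop@B0
  join B9 pred B4: B4→B3→B1 stop@B0
  join B9 pred B7: B7 stop@B0
  join B9 pred B8: B8 stop@B0
  B0: DF=∅
  B1: DF={B5,B7,B8,B9}
  B2: DF={B5,B7}
  B3: DF={B7,B8,B9}
  B4: DF={B9}
  B5: DF={B7,B8}
  B6: DF={B7,B8}
  B7: DF={B9}
  B8: DF={B9}
  B9: DF=∅

φ for g: defs {B0,B7,B8}
  DF⁺ = {B9}

Answer: ["B9"]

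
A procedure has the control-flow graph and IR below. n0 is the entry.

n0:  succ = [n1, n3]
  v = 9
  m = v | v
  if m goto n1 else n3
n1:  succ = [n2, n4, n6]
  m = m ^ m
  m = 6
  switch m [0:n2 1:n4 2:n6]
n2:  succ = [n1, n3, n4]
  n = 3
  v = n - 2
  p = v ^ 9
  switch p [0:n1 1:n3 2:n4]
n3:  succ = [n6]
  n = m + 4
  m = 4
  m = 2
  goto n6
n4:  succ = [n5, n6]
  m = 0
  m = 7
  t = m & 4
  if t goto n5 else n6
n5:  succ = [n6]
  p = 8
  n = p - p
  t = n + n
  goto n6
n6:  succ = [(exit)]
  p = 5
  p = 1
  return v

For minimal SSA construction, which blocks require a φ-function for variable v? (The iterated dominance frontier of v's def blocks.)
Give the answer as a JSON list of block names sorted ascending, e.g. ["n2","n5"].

Answer: ["n1", "n3", "n4", "n6"]

Analysis:
idom tree: n1←n0 n2←n1 n3←n0 n4←n1 n5←n4 n6←n0
Join-block Dom:
  n1: preds {n0,n2}: {n0} ∩ {n0,n1,n2} = {n0}; idom=n0
  n3: preds {n0,n2}: {n0} ∩ {n0,n1,n2} = {n0}; idom=n0
  n4: preds {n1,n2}: {n0,n1} ∩ {n0,n1,n2} = {n0,n1}; idom=n1
  n6: preds {n1,n3,n4,n5}: {n0,n1} ∩ {n0,n3} ∩ {n0,n1,n4} ∩ {n0,n1,n4,n5} = {n0}; idom=n0

Frontier:
  n1←n0: walk · to n0
  n1←n2: walk n2→n1 to n0
  n3←n0: walk · to n0
  n3←n2: walk n2→n1 to n0
  n4←n1: walk · to n1
  n4←n2: walk n2 to n1
  n6←n1: walk n1 to n0
  n6←n3: walk n3 to n0
  n6←n4: walk n4→n1 to n0
  n6←n5: walk n5→n4→n1 to n0
  DF(n0)=∅
  DF(n1)={n1,n3,n6}
  DF(n2)={n1,n3,n4}
  DF(n3)={n6}
  DF(n4)={n6}
  DF(n5)={n6}
  DF(n6)=∅

φ for v: defs {n0,n2}
  DF⁺ = {n1,n3,n4,n6}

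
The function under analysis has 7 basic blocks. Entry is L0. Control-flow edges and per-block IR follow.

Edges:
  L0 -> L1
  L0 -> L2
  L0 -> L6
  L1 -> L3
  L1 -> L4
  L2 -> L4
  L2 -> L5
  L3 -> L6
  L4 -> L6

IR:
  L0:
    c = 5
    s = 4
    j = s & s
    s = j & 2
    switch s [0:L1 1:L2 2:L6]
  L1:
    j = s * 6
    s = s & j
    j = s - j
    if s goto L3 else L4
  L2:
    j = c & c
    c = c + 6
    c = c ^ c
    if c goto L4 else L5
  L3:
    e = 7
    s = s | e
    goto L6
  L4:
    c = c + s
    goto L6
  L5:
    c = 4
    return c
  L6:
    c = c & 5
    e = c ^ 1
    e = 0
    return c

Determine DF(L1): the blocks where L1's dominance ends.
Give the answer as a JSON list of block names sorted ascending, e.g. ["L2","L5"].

idom tree: L1←L0 L2←L0 L3←L1 L4←L0 L5←L2 L6←L0
Dom at joins:
  L4: preds {L1,L2}: {L0,L1} ∩ {L0,L2} = {L0}; idom=L0
  L6: preds {L0,L3,L4}: {L0} ∩ {L0,L1,L3} ∩ {L0,L4} = {L0}; idom=L0

Frontier:
  L4←L1: walk L1 to L0
  L4←L2: walk L2 to L0
  L6←L0: walk · to L0
  L6←L3: walk L3→L1 to L0
  L6←L4: walk L4 to L0
  DF(L0)=∅
  DF(L1)={L4,L6}
  DF(L2)={L4}
  DF(L3)={L6}
  DF(L4)={L6}
  DF(L5)=∅
  DF(L6)=∅

DF(L1) = ["L4", "L6"]

Answer: ["L4", "L6"]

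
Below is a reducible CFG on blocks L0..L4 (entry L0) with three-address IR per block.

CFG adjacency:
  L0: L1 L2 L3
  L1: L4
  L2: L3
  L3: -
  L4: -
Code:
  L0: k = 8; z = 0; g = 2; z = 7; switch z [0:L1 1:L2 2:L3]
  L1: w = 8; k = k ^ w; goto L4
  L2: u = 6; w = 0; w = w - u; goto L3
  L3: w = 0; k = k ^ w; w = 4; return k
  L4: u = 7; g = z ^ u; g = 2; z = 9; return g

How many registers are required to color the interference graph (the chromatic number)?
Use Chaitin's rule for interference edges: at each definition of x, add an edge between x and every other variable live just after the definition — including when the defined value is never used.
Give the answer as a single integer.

Per-block:
  L0 def {g,k,z} use ∅
  L1 def {k,w} use {k}
  L2 def {u,w} use ∅
  L3 def {k,w} use {k}
  L4 def {g,u,z} use {z}

Liveness:
  L0: in=∅ out={k,z}
  L1: in={k,z} out={z}
  L2: in={k} out={k}
  L3: in={k} out=∅
  L4: in={z} out=∅

Interference:
  g↔{k,z}
  k↔{g,u,w,z}
  u↔{k,w,z}
  w↔{k,u,z}
  z↔{g,k,u,w}

Registers:
  {k,u,w,z} pairwise interfere (4-clique) ⇒ χ ≥ 4
  4-colouring: r0={k}  r1={z}  r2={g,u}  r3={w}
  χ = 4

Answer: 4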